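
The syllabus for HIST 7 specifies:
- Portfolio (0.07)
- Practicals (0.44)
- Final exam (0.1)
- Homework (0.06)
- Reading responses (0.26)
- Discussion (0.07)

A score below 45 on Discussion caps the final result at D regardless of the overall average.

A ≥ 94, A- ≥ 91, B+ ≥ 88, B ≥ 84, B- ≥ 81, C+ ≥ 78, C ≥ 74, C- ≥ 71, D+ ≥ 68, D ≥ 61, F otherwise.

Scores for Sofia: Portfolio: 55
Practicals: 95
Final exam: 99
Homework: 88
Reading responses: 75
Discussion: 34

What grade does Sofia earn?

D

Discussion score 34 < 45: minimum not met.
Weighted total:
  Portfolio 55 × 0.07 = 3.85
  Practicals 95 × 0.44 = 41.8
  Final exam 99 × 0.1 = 9.9
  Homework 88 × 0.06 = 5.28
  Reading responses 75 × 0.26 = 19.5
  Discussion 34 × 0.07 = 2.38
Sum = 82.71
82.71 would be B-; cap at D applies → D.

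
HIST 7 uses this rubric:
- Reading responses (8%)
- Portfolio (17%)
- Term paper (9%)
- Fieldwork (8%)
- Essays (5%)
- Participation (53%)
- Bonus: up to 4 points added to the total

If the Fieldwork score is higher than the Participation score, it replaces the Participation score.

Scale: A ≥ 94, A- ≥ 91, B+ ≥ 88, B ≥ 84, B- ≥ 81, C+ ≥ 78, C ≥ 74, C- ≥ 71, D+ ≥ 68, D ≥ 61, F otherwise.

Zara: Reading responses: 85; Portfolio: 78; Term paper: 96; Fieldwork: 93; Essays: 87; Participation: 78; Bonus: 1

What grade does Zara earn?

B+

Fieldwork (93) > Participation (78), so Participation counts as 93.
Weighted total:
  Reading responses 85 × 0.08 = 6.8
  Portfolio 78 × 0.17 = 13.26
  Term paper 96 × 0.09 = 8.64
  Fieldwork 93 × 0.08 = 7.44
  Essays 87 × 0.05 = 4.35
  Participation 93 × 0.53 = 49.29
Sum = 89.78
Bonus: 89.78 + 1 = 90.78
90.78 is ≥ 88 and < 91 → B+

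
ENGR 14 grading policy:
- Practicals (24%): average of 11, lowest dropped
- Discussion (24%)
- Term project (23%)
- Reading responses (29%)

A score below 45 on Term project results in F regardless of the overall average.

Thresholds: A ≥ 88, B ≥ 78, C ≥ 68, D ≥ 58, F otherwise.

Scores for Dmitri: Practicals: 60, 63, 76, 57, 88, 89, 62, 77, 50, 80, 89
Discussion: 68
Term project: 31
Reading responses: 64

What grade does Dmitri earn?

Practicals: drop 50 → average of remaining 10 = 741/10 = 74.1
Term project score 31 < 45: minimum not met.
Weighted total:
  Practicals 74.1 × 0.24 = 17.784
  Discussion 68 × 0.24 = 16.32
  Term project 31 × 0.23 = 7.13
  Reading responses 64 × 0.29 = 18.56
Sum = 59.794
Because the Term project minimum was not met, the result is F.

F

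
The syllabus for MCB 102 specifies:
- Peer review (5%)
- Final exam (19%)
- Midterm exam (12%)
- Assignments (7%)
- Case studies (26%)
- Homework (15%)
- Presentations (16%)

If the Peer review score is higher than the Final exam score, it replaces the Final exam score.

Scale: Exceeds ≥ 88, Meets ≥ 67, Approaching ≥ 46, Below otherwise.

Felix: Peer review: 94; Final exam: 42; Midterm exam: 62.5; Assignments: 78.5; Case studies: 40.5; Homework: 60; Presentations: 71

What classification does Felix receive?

Peer review (94) > Final exam (42), so Final exam counts as 94.
Weighted total:
  Peer review 94 × 0.05 = 4.7
  Final exam 94 × 0.19 = 17.86
  Midterm exam 62.5 × 0.12 = 7.5
  Assignments 78.5 × 0.07 = 5.495
  Case studies 40.5 × 0.26 = 10.53
  Homework 60 × 0.15 = 9
  Presentations 71 × 0.16 = 11.36
Sum = 66.445
66.445 is ≥ 46 and < 67 → Approaching

Approaching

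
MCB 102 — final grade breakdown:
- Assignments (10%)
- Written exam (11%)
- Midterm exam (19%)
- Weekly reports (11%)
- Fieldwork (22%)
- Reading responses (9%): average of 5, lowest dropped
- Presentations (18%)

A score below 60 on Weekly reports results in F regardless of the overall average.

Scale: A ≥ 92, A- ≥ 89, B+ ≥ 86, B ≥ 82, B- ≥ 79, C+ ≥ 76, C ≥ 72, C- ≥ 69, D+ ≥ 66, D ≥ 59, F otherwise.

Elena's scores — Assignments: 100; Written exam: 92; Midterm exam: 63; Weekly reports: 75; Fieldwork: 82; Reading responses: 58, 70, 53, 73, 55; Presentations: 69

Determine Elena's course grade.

Reading responses: drop 53 → average of remaining 4 = 256/4 = 64
Weekly reports score 75 ≥ 60: minimum met.
Weighted total:
  Assignments 100 × 0.1 = 10
  Written exam 92 × 0.11 = 10.12
  Midterm exam 63 × 0.19 = 11.97
  Weekly reports 75 × 0.11 = 8.25
  Fieldwork 82 × 0.22 = 18.04
  Reading responses 64 × 0.09 = 5.76
  Presentations 69 × 0.18 = 12.42
Sum = 76.56
76.56 is ≥ 76 and < 79 → C+

C+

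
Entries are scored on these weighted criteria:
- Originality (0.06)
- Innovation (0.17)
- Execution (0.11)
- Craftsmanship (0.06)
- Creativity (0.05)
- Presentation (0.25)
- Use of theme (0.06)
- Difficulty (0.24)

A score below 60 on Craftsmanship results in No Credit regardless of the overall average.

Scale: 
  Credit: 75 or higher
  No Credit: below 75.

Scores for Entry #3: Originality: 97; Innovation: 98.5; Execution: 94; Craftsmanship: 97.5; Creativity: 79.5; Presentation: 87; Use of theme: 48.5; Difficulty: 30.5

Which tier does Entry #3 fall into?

No Credit

Craftsmanship score 97.5 ≥ 60: minimum met.
Weighted total:
  Originality 97 × 0.06 = 5.82
  Innovation 98.5 × 0.17 = 16.745
  Execution 94 × 0.11 = 10.34
  Craftsmanship 97.5 × 0.06 = 5.85
  Creativity 79.5 × 0.05 = 3.975
  Presentation 87 × 0.25 = 21.75
  Use of theme 48.5 × 0.06 = 2.91
  Difficulty 30.5 × 0.24 = 7.32
Sum = 74.71
74.71 < 75 → No Credit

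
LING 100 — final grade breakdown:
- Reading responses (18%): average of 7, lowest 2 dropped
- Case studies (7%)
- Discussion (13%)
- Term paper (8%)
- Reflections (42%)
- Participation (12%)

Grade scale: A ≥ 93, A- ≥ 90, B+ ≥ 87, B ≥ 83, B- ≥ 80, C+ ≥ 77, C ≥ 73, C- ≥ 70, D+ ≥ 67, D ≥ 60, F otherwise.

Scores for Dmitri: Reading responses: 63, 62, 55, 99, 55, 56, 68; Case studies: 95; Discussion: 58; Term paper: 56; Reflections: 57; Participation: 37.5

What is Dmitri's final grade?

Reading responses: drop 55, 55 → average of remaining 5 = 348/5 = 69.6
Weighted total:
  Reading responses 69.6 × 0.18 = 12.528
  Case studies 95 × 0.07 = 6.65
  Discussion 58 × 0.13 = 7.54
  Term paper 56 × 0.08 = 4.48
  Reflections 57 × 0.42 = 23.94
  Participation 37.5 × 0.12 = 4.5
Sum = 59.638
59.638 < 60 → F

F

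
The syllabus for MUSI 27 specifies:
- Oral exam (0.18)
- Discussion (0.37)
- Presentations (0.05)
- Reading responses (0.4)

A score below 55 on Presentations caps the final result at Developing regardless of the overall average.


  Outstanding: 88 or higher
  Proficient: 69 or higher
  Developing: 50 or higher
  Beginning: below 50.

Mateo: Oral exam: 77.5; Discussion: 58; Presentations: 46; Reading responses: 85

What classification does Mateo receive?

Presentations score 46 < 55: minimum not met.
Weighted total:
  Oral exam 77.5 × 0.18 = 13.95
  Discussion 58 × 0.37 = 21.46
  Presentations 46 × 0.05 = 2.3
  Reading responses 85 × 0.4 = 34
Sum = 71.71
71.71 would be Proficient; cap at Developing applies → Developing.

Developing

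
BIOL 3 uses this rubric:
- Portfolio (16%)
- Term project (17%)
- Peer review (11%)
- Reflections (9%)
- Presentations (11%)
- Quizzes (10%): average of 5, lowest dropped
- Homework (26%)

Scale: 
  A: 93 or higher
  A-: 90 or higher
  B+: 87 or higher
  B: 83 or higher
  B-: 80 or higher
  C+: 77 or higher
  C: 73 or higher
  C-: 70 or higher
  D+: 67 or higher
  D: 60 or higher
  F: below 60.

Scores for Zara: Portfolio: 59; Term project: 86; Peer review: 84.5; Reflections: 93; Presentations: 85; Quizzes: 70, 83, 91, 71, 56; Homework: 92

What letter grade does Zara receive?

B-

Quizzes: drop 56 → average of remaining 4 = 315/4 = 78.75
Weighted total:
  Portfolio 59 × 0.16 = 9.44
  Term project 86 × 0.17 = 14.62
  Peer review 84.5 × 0.11 = 9.295
  Reflections 93 × 0.09 = 8.37
  Presentations 85 × 0.11 = 9.35
  Quizzes 78.75 × 0.1 = 7.875
  Homework 92 × 0.26 = 23.92
Sum = 82.87
82.87 is ≥ 80 and < 83 → B-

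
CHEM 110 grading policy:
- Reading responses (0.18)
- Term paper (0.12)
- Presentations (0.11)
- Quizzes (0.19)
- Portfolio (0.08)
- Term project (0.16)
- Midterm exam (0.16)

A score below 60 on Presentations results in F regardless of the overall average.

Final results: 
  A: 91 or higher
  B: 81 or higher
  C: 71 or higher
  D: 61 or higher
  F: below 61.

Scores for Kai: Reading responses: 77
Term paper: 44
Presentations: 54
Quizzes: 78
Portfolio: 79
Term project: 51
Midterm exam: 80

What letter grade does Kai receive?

Presentations score 54 < 60: minimum not met.
Weighted total:
  Reading responses 77 × 0.18 = 13.86
  Term paper 44 × 0.12 = 5.28
  Presentations 54 × 0.11 = 5.94
  Quizzes 78 × 0.19 = 14.82
  Portfolio 79 × 0.08 = 6.32
  Term project 51 × 0.16 = 8.16
  Midterm exam 80 × 0.16 = 12.8
Sum = 67.18
Because the Presentations minimum was not met, the result is F.

F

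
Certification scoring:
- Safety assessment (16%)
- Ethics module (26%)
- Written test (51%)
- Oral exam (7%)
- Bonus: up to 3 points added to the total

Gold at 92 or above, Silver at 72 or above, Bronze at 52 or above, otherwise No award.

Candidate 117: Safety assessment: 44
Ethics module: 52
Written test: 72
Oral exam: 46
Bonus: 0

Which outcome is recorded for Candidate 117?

Bronze

Weighted total:
  Safety assessment 44 × 0.16 = 7.04
  Ethics module 52 × 0.26 = 13.52
  Written test 72 × 0.51 = 36.72
  Oral exam 46 × 0.07 = 3.22
Sum = 60.5
Bonus: 60.5 + 0 = 60.5
60.5 is ≥ 52 and < 72 → Bronze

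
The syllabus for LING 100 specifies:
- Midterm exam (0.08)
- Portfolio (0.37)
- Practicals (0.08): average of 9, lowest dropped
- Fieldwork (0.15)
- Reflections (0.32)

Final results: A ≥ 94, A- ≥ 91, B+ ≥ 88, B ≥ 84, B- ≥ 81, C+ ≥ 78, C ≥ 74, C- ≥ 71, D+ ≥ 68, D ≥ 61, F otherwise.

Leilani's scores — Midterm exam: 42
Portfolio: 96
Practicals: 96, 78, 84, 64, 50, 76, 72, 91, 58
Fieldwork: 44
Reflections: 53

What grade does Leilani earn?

Practicals: drop 50 → average of remaining 8 = 619/8 = 77.375
Weighted total:
  Midterm exam 42 × 0.08 = 3.36
  Portfolio 96 × 0.37 = 35.52
  Practicals 77.375 × 0.08 = 6.19
  Fieldwork 44 × 0.15 = 6.6
  Reflections 53 × 0.32 = 16.96
Sum = 68.63
68.63 is ≥ 68 and < 71 → D+

D+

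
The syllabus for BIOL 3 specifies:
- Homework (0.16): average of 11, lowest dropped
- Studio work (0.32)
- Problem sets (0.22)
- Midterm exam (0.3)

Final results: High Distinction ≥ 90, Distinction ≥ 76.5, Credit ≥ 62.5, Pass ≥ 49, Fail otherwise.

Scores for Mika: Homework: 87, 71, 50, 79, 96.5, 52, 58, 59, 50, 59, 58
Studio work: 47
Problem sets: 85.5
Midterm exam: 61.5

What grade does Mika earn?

Credit

Homework: drop 50 → average of remaining 10 = 669.5/10 = 66.95
Weighted total:
  Homework 66.95 × 0.16 = 10.712
  Studio work 47 × 0.32 = 15.04
  Problem sets 85.5 × 0.22 = 18.81
  Midterm exam 61.5 × 0.3 = 18.45
Sum = 63.012
63.012 is ≥ 62.5 and < 76.5 → Credit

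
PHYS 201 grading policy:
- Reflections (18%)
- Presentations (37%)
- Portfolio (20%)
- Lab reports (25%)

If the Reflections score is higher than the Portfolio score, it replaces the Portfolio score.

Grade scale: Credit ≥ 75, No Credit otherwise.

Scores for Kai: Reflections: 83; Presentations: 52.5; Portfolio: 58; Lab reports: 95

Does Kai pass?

No Credit

Reflections (83) > Portfolio (58), so Portfolio counts as 83.
Weighted total:
  Reflections 83 × 0.18 = 14.94
  Presentations 52.5 × 0.37 = 19.425
  Portfolio 83 × 0.2 = 16.6
  Lab reports 95 × 0.25 = 23.75
Sum = 74.715
74.715 < 75 → No Credit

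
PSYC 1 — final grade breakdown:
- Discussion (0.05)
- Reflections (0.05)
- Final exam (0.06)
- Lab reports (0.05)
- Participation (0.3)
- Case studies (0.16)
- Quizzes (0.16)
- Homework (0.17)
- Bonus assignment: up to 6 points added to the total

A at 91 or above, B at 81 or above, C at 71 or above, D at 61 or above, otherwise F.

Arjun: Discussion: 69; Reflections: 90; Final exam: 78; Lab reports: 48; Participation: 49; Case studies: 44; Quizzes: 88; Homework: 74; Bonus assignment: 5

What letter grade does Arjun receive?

D

Weighted total:
  Discussion 69 × 0.05 = 3.45
  Reflections 90 × 0.05 = 4.5
  Final exam 78 × 0.06 = 4.68
  Lab reports 48 × 0.05 = 2.4
  Participation 49 × 0.3 = 14.7
  Case studies 44 × 0.16 = 7.04
  Quizzes 88 × 0.16 = 14.08
  Homework 74 × 0.17 = 12.58
Sum = 63.43
Bonus assignment: 63.43 + 5 = 68.43
68.43 is ≥ 61 and < 71 → D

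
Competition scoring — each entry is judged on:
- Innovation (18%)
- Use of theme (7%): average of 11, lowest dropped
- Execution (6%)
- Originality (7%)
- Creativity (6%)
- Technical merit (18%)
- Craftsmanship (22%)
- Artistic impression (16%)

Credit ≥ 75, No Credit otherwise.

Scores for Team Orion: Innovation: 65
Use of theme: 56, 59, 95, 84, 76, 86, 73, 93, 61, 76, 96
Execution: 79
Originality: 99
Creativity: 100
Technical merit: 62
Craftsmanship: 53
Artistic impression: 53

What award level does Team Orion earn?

No Credit

Use of theme: drop 56 → average of remaining 10 = 799/10 = 79.9
Weighted total:
  Innovation 65 × 0.18 = 11.7
  Use of theme 79.9 × 0.07 = 5.593
  Execution 79 × 0.06 = 4.74
  Originality 99 × 0.07 = 6.93
  Creativity 100 × 0.06 = 6
  Technical merit 62 × 0.18 = 11.16
  Craftsmanship 53 × 0.22 = 11.66
  Artistic impression 53 × 0.16 = 8.48
Sum = 66.263
66.263 < 75 → No Credit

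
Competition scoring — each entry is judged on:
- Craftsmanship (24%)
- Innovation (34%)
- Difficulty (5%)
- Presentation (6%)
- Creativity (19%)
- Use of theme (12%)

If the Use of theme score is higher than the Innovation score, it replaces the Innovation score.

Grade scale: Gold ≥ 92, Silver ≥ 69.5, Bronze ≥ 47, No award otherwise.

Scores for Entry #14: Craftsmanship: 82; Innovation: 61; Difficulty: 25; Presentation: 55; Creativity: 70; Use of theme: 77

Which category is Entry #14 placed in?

Silver

Use of theme (77) > Innovation (61), so Innovation counts as 77.
Weighted total:
  Craftsmanship 82 × 0.24 = 19.68
  Innovation 77 × 0.34 = 26.18
  Difficulty 25 × 0.05 = 1.25
  Presentation 55 × 0.06 = 3.3
  Creativity 70 × 0.19 = 13.3
  Use of theme 77 × 0.12 = 9.24
Sum = 72.95
72.95 is ≥ 69.5 and < 92 → Silver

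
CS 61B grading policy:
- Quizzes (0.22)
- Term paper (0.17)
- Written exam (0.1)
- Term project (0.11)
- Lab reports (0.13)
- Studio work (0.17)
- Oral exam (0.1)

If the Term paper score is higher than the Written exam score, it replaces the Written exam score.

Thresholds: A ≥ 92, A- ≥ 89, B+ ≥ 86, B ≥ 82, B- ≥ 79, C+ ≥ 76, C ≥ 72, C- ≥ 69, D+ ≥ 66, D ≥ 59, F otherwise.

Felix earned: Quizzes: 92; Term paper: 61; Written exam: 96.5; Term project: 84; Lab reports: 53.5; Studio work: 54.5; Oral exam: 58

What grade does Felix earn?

Term paper (61) ≤ Written exam (96.5), so Written exam stays at 96.5.
Weighted total:
  Quizzes 92 × 0.22 = 20.24
  Term paper 61 × 0.17 = 10.37
  Written exam 96.5 × 0.1 = 9.65
  Term project 84 × 0.11 = 9.24
  Lab reports 53.5 × 0.13 = 6.955
  Studio work 54.5 × 0.17 = 9.265
  Oral exam 58 × 0.1 = 5.8
Sum = 71.52
71.52 is ≥ 69 and < 72 → C-

C-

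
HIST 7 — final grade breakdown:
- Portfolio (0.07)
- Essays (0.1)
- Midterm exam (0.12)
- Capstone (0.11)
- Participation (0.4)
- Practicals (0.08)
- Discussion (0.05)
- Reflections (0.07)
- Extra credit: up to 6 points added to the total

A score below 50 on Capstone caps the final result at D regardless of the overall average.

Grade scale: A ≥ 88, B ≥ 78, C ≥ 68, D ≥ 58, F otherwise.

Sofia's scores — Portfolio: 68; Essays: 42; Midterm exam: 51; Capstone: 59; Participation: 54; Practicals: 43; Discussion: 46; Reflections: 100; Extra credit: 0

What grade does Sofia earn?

Capstone score 59 ≥ 50: minimum met.
Weighted total:
  Portfolio 68 × 0.07 = 4.76
  Essays 42 × 0.1 = 4.2
  Midterm exam 51 × 0.12 = 6.12
  Capstone 59 × 0.11 = 6.49
  Participation 54 × 0.4 = 21.6
  Practicals 43 × 0.08 = 3.44
  Discussion 46 × 0.05 = 2.3
  Reflections 100 × 0.07 = 7
Sum = 55.91
Extra credit: 55.91 + 0 = 55.91
55.91 < 58 → F

F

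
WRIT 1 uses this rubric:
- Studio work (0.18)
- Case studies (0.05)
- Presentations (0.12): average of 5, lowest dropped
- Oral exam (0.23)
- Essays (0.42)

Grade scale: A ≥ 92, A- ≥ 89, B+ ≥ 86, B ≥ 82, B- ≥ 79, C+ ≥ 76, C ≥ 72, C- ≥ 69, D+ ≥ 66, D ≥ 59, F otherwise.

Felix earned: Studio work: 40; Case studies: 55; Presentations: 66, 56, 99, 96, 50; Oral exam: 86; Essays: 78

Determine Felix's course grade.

Presentations: drop 50 → average of remaining 4 = 317/4 = 79.25
Weighted total:
  Studio work 40 × 0.18 = 7.2
  Case studies 55 × 0.05 = 2.75
  Presentations 79.25 × 0.12 = 9.51
  Oral exam 86 × 0.23 = 19.78
  Essays 78 × 0.42 = 32.76
Sum = 72
72 is ≥ 72 and < 76 → C

C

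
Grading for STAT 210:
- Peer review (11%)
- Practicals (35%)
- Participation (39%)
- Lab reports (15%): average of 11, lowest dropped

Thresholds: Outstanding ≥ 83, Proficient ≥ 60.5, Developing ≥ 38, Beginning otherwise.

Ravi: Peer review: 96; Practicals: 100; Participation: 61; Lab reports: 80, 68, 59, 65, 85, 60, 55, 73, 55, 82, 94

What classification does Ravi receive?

Lab reports: drop 55 → average of remaining 10 = 721/10 = 72.1
Weighted total:
  Peer review 96 × 0.11 = 10.56
  Practicals 100 × 0.35 = 35
  Participation 61 × 0.39 = 23.79
  Lab reports 72.1 × 0.15 = 10.815
Sum = 80.165
80.165 is ≥ 60.5 and < 83 → Proficient

Proficient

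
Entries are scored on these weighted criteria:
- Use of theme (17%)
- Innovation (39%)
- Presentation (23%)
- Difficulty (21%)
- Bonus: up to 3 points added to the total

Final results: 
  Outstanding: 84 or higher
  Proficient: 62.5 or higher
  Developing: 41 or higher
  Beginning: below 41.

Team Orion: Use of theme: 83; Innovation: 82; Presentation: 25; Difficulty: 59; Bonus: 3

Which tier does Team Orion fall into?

Proficient

Weighted total:
  Use of theme 83 × 0.17 = 14.11
  Innovation 82 × 0.39 = 31.98
  Presentation 25 × 0.23 = 5.75
  Difficulty 59 × 0.21 = 12.39
Sum = 64.23
Bonus: 64.23 + 3 = 67.23
67.23 is ≥ 62.5 and < 84 → Proficient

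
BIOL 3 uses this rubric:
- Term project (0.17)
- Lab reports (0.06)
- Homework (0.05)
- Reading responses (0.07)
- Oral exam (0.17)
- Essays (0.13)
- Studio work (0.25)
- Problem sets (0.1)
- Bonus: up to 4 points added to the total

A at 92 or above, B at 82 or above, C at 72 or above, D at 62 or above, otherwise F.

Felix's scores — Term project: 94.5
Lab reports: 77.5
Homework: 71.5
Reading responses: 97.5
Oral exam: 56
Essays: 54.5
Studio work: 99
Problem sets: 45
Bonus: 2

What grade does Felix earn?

Weighted total:
  Term project 94.5 × 0.17 = 16.065
  Lab reports 77.5 × 0.06 = 4.65
  Homework 71.5 × 0.05 = 3.575
  Reading responses 97.5 × 0.07 = 6.825
  Oral exam 56 × 0.17 = 9.52
  Essays 54.5 × 0.13 = 7.085
  Studio work 99 × 0.25 = 24.75
  Problem sets 45 × 0.1 = 4.5
Sum = 76.97
Bonus: 76.97 + 2 = 78.97
78.97 is ≥ 72 and < 82 → C

C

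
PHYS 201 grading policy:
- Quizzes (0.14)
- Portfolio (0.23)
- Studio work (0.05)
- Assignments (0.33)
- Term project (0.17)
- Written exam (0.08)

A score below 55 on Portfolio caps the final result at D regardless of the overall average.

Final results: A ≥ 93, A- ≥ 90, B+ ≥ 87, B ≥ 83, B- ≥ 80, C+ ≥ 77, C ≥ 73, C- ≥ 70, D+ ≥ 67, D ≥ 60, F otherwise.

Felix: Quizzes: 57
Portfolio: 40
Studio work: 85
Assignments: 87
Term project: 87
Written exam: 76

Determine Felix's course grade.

Portfolio score 40 < 55: minimum not met.
Weighted total:
  Quizzes 57 × 0.14 = 7.98
  Portfolio 40 × 0.23 = 9.2
  Studio work 85 × 0.05 = 4.25
  Assignments 87 × 0.33 = 28.71
  Term project 87 × 0.17 = 14.79
  Written exam 76 × 0.08 = 6.08
Sum = 71.01
71.01 would be C-; cap at D applies → D.

D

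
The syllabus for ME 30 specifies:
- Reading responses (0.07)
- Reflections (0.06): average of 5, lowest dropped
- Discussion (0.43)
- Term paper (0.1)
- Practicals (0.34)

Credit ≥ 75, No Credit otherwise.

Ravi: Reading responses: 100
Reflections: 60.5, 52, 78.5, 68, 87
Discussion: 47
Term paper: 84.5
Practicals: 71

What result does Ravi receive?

No Credit

Reflections: drop 52 → average of remaining 4 = 294/4 = 73.5
Weighted total:
  Reading responses 100 × 0.07 = 7
  Reflections 73.5 × 0.06 = 4.41
  Discussion 47 × 0.43 = 20.21
  Term paper 84.5 × 0.1 = 8.45
  Practicals 71 × 0.34 = 24.14
Sum = 64.21
64.21 < 75 → No Credit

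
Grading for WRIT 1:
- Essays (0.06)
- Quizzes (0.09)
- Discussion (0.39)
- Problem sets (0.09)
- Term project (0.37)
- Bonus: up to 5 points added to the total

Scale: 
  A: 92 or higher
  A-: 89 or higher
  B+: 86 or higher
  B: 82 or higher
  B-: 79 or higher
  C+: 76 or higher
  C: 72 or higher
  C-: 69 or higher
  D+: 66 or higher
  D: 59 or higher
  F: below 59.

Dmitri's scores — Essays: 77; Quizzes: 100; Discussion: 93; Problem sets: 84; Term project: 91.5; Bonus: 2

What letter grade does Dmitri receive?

Weighted total:
  Essays 77 × 0.06 = 4.62
  Quizzes 100 × 0.09 = 9
  Discussion 93 × 0.39 = 36.27
  Problem sets 84 × 0.09 = 7.56
  Term project 91.5 × 0.37 = 33.855
Sum = 91.305
Bonus: 91.305 + 2 = 93.305
93.305 ≥ 92 → A

A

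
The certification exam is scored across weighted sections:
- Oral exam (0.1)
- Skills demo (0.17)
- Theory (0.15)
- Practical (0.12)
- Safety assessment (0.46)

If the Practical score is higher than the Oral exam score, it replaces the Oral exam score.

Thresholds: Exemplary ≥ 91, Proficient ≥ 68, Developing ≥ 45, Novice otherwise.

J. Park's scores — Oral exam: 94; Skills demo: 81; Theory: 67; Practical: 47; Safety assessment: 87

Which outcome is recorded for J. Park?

Practical (47) ≤ Oral exam (94), so Oral exam stays at 94.
Weighted total:
  Oral exam 94 × 0.1 = 9.4
  Skills demo 81 × 0.17 = 13.77
  Theory 67 × 0.15 = 10.05
  Practical 47 × 0.12 = 5.64
  Safety assessment 87 × 0.46 = 40.02
Sum = 78.88
78.88 is ≥ 68 and < 91 → Proficient

Proficient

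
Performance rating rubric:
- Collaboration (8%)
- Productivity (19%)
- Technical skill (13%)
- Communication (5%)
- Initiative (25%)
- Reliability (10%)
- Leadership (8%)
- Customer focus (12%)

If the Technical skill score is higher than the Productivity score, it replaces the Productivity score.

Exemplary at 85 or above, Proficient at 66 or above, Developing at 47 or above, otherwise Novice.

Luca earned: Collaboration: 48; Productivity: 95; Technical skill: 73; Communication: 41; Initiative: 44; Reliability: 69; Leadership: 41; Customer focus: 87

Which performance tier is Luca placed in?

Technical skill (73) ≤ Productivity (95), so Productivity stays at 95.
Weighted total:
  Collaboration 48 × 0.08 = 3.84
  Productivity 95 × 0.19 = 18.05
  Technical skill 73 × 0.13 = 9.49
  Communication 41 × 0.05 = 2.05
  Initiative 44 × 0.25 = 11
  Reliability 69 × 0.1 = 6.9
  Leadership 41 × 0.08 = 3.28
  Customer focus 87 × 0.12 = 10.44
Sum = 65.05
65.05 is ≥ 47 and < 66 → Developing

Developing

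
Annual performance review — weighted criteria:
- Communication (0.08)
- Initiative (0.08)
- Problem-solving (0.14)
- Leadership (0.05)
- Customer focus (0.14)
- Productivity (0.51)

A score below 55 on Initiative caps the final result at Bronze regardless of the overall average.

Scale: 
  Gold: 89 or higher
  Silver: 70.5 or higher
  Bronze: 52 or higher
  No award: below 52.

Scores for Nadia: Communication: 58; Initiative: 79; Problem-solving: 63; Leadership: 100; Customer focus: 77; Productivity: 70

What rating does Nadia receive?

Silver

Initiative score 79 ≥ 55: minimum met.
Weighted total:
  Communication 58 × 0.08 = 4.64
  Initiative 79 × 0.08 = 6.32
  Problem-solving 63 × 0.14 = 8.82
  Leadership 100 × 0.05 = 5
  Customer focus 77 × 0.14 = 10.78
  Productivity 70 × 0.51 = 35.7
Sum = 71.26
71.26 is ≥ 70.5 and < 89 → Silver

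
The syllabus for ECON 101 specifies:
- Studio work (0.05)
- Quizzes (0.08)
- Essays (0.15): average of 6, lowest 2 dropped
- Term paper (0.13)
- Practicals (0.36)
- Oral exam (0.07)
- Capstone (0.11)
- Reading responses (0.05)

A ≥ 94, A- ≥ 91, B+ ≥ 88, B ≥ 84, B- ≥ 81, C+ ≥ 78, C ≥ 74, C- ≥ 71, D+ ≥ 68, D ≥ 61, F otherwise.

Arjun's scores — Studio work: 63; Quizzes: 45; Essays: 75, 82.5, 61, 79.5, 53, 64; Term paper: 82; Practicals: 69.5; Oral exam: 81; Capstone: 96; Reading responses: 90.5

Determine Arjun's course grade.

Essays: drop 53, 61 → average of remaining 4 = 301/4 = 75.25
Weighted total:
  Studio work 63 × 0.05 = 3.15
  Quizzes 45 × 0.08 = 3.6
  Essays 75.25 × 0.15 = 11.2875
  Term paper 82 × 0.13 = 10.66
  Practicals 69.5 × 0.36 = 25.02
  Oral exam 81 × 0.07 = 5.67
  Capstone 96 × 0.11 = 10.56
  Reading responses 90.5 × 0.05 = 4.525
Sum = 74.4725
74.4725 is ≥ 74 and < 78 → C

C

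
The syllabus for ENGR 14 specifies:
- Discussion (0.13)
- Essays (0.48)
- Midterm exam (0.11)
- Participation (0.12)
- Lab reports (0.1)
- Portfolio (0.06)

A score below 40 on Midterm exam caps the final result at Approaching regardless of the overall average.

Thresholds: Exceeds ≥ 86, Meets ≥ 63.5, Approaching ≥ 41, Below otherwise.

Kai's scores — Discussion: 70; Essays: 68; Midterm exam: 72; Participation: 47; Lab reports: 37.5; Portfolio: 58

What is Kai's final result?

Approaching

Midterm exam score 72 ≥ 40: minimum met.
Weighted total:
  Discussion 70 × 0.13 = 9.1
  Essays 68 × 0.48 = 32.64
  Midterm exam 72 × 0.11 = 7.92
  Participation 47 × 0.12 = 5.64
  Lab reports 37.5 × 0.1 = 3.75
  Portfolio 58 × 0.06 = 3.48
Sum = 62.53
62.53 is ≥ 41 and < 63.5 → Approaching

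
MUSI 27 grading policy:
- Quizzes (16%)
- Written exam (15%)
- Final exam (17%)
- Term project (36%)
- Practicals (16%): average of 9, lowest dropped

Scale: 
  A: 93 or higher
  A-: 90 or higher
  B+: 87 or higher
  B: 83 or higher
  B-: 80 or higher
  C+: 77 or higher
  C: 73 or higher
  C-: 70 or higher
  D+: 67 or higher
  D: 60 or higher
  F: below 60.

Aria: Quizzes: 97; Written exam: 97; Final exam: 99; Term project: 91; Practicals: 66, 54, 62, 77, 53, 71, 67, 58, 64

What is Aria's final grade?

Practicals: drop 53 → average of remaining 8 = 519/8 = 64.875
Weighted total:
  Quizzes 97 × 0.16 = 15.52
  Written exam 97 × 0.15 = 14.55
  Final exam 99 × 0.17 = 16.83
  Term project 91 × 0.36 = 32.76
  Practicals 64.875 × 0.16 = 10.38
Sum = 90.04
90.04 is ≥ 90 and < 93 → A-

A-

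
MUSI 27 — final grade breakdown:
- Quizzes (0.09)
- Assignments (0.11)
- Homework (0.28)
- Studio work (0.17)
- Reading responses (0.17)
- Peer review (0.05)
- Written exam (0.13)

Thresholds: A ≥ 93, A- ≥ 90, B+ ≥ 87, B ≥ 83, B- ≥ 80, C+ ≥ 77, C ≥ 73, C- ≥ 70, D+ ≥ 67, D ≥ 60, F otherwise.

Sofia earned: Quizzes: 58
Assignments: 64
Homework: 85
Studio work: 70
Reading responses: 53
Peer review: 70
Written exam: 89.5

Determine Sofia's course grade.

C-

Weighted total:
  Quizzes 58 × 0.09 = 5.22
  Assignments 64 × 0.11 = 7.04
  Homework 85 × 0.28 = 23.8
  Studio work 70 × 0.17 = 11.9
  Reading responses 53 × 0.17 = 9.01
  Peer review 70 × 0.05 = 3.5
  Written exam 89.5 × 0.13 = 11.635
Sum = 72.105
72.105 is ≥ 70 and < 73 → C-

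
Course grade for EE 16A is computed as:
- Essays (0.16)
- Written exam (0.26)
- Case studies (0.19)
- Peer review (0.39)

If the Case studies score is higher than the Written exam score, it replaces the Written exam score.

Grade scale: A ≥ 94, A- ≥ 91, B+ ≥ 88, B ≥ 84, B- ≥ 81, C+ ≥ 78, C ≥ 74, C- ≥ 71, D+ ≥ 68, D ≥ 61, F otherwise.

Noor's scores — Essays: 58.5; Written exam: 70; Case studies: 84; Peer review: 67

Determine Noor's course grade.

C-

Case studies (84) > Written exam (70), so Written exam counts as 84.
Weighted total:
  Essays 58.5 × 0.16 = 9.36
  Written exam 84 × 0.26 = 21.84
  Case studies 84 × 0.19 = 15.96
  Peer review 67 × 0.39 = 26.13
Sum = 73.29
73.29 is ≥ 71 and < 74 → C-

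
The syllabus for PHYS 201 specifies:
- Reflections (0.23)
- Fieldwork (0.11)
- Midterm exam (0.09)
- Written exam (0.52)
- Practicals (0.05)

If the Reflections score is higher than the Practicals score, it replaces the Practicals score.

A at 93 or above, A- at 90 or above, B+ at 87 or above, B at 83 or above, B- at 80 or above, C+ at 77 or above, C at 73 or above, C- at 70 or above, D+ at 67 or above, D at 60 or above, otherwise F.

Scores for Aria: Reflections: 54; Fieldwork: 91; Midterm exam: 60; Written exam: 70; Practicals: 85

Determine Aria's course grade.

Reflections (54) ≤ Practicals (85), so Practicals stays at 85.
Weighted total:
  Reflections 54 × 0.23 = 12.42
  Fieldwork 91 × 0.11 = 10.01
  Midterm exam 60 × 0.09 = 5.4
  Written exam 70 × 0.52 = 36.4
  Practicals 85 × 0.05 = 4.25
Sum = 68.48
68.48 is ≥ 67 and < 70 → D+

D+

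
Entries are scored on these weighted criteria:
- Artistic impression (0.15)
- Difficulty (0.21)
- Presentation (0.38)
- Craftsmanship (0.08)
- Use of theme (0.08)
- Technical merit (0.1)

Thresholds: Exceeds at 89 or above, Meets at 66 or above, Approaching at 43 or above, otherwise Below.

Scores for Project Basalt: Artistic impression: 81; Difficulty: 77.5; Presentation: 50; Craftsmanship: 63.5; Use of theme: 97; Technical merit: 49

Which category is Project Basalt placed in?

Approaching

Weighted total:
  Artistic impression 81 × 0.15 = 12.15
  Difficulty 77.5 × 0.21 = 16.275
  Presentation 50 × 0.38 = 19
  Craftsmanship 63.5 × 0.08 = 5.08
  Use of theme 97 × 0.08 = 7.76
  Technical merit 49 × 0.1 = 4.9
Sum = 65.165
65.165 is ≥ 43 and < 66 → Approaching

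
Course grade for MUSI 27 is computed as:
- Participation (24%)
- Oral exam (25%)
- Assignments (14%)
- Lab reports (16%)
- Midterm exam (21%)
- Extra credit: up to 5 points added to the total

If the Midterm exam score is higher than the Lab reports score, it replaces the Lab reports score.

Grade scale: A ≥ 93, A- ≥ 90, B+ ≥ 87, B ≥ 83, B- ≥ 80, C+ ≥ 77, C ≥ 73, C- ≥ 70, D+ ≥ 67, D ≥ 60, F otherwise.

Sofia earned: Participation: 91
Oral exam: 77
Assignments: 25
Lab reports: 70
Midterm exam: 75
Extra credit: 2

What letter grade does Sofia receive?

Midterm exam (75) > Lab reports (70), so Lab reports counts as 75.
Weighted total:
  Participation 91 × 0.24 = 21.84
  Oral exam 77 × 0.25 = 19.25
  Assignments 25 × 0.14 = 3.5
  Lab reports 75 × 0.16 = 12
  Midterm exam 75 × 0.21 = 15.75
Sum = 72.34
Extra credit: 72.34 + 2 = 74.34
74.34 is ≥ 73 and < 77 → C

C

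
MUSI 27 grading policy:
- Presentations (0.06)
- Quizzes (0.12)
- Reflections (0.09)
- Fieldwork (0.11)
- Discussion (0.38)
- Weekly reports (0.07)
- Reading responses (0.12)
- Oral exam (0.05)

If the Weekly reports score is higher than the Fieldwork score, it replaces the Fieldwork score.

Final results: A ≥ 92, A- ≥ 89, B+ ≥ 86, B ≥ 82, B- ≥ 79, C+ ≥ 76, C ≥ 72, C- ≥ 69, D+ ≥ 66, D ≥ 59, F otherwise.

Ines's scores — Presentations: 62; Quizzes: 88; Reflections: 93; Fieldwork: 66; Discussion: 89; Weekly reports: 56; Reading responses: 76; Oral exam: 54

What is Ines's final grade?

B-

Weekly reports (56) ≤ Fieldwork (66), so Fieldwork stays at 66.
Weighted total:
  Presentations 62 × 0.06 = 3.72
  Quizzes 88 × 0.12 = 10.56
  Reflections 93 × 0.09 = 8.37
  Fieldwork 66 × 0.11 = 7.26
  Discussion 89 × 0.38 = 33.82
  Weekly reports 56 × 0.07 = 3.92
  Reading responses 76 × 0.12 = 9.12
  Oral exam 54 × 0.05 = 2.7
Sum = 79.47
79.47 is ≥ 79 and < 82 → B-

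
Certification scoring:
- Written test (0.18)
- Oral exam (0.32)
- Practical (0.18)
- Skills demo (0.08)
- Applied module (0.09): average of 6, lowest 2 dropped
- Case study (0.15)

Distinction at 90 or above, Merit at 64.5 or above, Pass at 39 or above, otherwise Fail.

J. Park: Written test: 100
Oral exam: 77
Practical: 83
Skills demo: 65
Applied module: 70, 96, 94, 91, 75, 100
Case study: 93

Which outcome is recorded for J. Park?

Merit

Applied module: drop 70, 75 → average of remaining 4 = 381/4 = 95.25
Weighted total:
  Written test 100 × 0.18 = 18
  Oral exam 77 × 0.32 = 24.64
  Practical 83 × 0.18 = 14.94
  Skills demo 65 × 0.08 = 5.2
  Applied module 95.25 × 0.09 = 8.5725
  Case study 93 × 0.15 = 13.95
Sum = 85.3025
85.3025 is ≥ 64.5 and < 90 → Merit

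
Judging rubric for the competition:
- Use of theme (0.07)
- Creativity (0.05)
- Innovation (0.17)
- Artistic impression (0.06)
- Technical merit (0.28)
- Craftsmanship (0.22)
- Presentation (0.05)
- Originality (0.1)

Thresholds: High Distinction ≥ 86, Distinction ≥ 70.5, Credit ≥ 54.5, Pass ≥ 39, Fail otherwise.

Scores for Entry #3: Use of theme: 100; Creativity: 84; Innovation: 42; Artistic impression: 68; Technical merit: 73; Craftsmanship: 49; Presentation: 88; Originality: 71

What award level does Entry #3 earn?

Credit

Weighted total:
  Use of theme 100 × 0.07 = 7
  Creativity 84 × 0.05 = 4.2
  Innovation 42 × 0.17 = 7.14
  Artistic impression 68 × 0.06 = 4.08
  Technical merit 73 × 0.28 = 20.44
  Craftsmanship 49 × 0.22 = 10.78
  Presentation 88 × 0.05 = 4.4
  Originality 71 × 0.1 = 7.1
Sum = 65.14
65.14 is ≥ 54.5 and < 70.5 → Credit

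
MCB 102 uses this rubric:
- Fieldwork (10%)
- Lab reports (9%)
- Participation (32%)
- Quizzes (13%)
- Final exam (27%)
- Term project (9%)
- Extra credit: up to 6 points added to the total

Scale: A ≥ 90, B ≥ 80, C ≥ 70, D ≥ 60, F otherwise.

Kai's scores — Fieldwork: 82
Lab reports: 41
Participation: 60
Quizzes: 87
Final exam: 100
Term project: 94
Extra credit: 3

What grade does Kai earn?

Weighted total:
  Fieldwork 82 × 0.1 = 8.2
  Lab reports 41 × 0.09 = 3.69
  Participation 60 × 0.32 = 19.2
  Quizzes 87 × 0.13 = 11.31
  Final exam 100 × 0.27 = 27
  Term project 94 × 0.09 = 8.46
Sum = 77.86
Extra credit: 77.86 + 3 = 80.86
80.86 is ≥ 80 and < 90 → B

B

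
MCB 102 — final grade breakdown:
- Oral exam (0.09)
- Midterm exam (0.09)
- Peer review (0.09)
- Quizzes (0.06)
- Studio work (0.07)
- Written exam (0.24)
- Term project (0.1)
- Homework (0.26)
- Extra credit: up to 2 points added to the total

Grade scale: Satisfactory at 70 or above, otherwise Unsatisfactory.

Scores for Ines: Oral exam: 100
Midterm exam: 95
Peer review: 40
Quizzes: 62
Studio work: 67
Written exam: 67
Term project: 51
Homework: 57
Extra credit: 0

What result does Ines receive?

Weighted total:
  Oral exam 100 × 0.09 = 9
  Midterm exam 95 × 0.09 = 8.55
  Peer review 40 × 0.09 = 3.6
  Quizzes 62 × 0.06 = 3.72
  Studio work 67 × 0.07 = 4.69
  Written exam 67 × 0.24 = 16.08
  Term project 51 × 0.1 = 5.1
  Homework 57 × 0.26 = 14.82
Sum = 65.56
Extra credit: 65.56 + 0 = 65.56
65.56 < 70 → Unsatisfactory

Unsatisfactory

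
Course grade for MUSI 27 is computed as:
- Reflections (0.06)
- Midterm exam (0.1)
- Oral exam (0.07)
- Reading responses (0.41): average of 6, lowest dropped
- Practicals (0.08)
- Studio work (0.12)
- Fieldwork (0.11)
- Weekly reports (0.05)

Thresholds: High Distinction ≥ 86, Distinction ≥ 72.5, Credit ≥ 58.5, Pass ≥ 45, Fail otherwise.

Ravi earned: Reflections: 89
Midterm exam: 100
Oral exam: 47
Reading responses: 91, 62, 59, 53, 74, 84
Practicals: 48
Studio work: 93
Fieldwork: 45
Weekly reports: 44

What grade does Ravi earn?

Credit

Reading responses: drop 53 → average of remaining 5 = 370/5 = 74
Weighted total:
  Reflections 89 × 0.06 = 5.34
  Midterm exam 100 × 0.1 = 10
  Oral exam 47 × 0.07 = 3.29
  Reading responses 74 × 0.41 = 30.34
  Practicals 48 × 0.08 = 3.84
  Studio work 93 × 0.12 = 11.16
  Fieldwork 45 × 0.11 = 4.95
  Weekly reports 44 × 0.05 = 2.2
Sum = 71.12
71.12 is ≥ 58.5 and < 72.5 → Credit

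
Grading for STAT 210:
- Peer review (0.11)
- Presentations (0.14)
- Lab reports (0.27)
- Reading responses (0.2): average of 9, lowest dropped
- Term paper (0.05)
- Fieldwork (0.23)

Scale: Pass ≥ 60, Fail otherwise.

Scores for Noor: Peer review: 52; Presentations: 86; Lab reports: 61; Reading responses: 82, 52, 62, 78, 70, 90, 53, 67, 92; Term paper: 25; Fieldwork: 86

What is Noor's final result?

Reading responses: drop 52 → average of remaining 8 = 594/8 = 74.25
Weighted total:
  Peer review 52 × 0.11 = 5.72
  Presentations 86 × 0.14 = 12.04
  Lab reports 61 × 0.27 = 16.47
  Reading responses 74.25 × 0.2 = 14.85
  Term paper 25 × 0.05 = 1.25
  Fieldwork 86 × 0.23 = 19.78
Sum = 70.11
70.11 ≥ 60 → Pass

Pass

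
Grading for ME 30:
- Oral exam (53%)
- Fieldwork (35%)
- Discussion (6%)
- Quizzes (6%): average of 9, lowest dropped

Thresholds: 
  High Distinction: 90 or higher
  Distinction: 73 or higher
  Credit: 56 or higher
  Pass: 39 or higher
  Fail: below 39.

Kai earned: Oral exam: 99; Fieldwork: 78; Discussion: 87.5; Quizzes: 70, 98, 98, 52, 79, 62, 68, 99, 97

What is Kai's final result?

High Distinction

Quizzes: drop 52 → average of remaining 8 = 671/8 = 83.875
Weighted total:
  Oral exam 99 × 0.53 = 52.47
  Fieldwork 78 × 0.35 = 27.3
  Discussion 87.5 × 0.06 = 5.25
  Quizzes 83.875 × 0.06 = 5.0325
Sum = 90.0525
90.0525 ≥ 90 → High Distinction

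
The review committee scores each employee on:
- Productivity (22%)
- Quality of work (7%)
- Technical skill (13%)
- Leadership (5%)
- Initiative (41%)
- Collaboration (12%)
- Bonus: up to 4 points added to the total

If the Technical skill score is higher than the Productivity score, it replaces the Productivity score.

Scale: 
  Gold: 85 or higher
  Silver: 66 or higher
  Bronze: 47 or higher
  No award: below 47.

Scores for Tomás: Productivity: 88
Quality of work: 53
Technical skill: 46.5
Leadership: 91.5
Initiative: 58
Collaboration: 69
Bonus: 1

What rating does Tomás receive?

Technical skill (46.5) ≤ Productivity (88), so Productivity stays at 88.
Weighted total:
  Productivity 88 × 0.22 = 19.36
  Quality of work 53 × 0.07 = 3.71
  Technical skill 46.5 × 0.13 = 6.045
  Leadership 91.5 × 0.05 = 4.575
  Initiative 58 × 0.41 = 23.78
  Collaboration 69 × 0.12 = 8.28
Sum = 65.75
Bonus: 65.75 + 1 = 66.75
66.75 is ≥ 66 and < 85 → Silver

Silver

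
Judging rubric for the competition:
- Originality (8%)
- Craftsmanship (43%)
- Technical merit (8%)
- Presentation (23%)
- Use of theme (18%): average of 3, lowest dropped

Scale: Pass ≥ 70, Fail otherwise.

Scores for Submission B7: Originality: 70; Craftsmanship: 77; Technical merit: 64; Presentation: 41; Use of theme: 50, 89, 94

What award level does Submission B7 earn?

Fail

Use of theme: drop 50 → average of remaining 2 = 183/2 = 91.5
Weighted total:
  Originality 70 × 0.08 = 5.6
  Craftsmanship 77 × 0.43 = 33.11
  Technical merit 64 × 0.08 = 5.12
  Presentation 41 × 0.23 = 9.43
  Use of theme 91.5 × 0.18 = 16.47
Sum = 69.73
69.73 < 70 → Fail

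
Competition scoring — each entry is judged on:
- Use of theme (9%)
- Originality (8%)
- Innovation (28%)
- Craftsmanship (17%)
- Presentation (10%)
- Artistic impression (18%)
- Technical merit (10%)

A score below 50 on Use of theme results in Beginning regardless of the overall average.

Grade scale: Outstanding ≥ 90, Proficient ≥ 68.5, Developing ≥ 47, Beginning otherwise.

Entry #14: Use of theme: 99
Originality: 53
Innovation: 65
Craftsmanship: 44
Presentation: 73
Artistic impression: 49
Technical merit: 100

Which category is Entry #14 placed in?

Use of theme score 99 ≥ 50: minimum met.
Weighted total:
  Use of theme 99 × 0.09 = 8.91
  Originality 53 × 0.08 = 4.24
  Innovation 65 × 0.28 = 18.2
  Craftsmanship 44 × 0.17 = 7.48
  Presentation 73 × 0.1 = 7.3
  Artistic impression 49 × 0.18 = 8.82
  Technical merit 100 × 0.1 = 10
Sum = 64.95
64.95 is ≥ 47 and < 68.5 → Developing

Developing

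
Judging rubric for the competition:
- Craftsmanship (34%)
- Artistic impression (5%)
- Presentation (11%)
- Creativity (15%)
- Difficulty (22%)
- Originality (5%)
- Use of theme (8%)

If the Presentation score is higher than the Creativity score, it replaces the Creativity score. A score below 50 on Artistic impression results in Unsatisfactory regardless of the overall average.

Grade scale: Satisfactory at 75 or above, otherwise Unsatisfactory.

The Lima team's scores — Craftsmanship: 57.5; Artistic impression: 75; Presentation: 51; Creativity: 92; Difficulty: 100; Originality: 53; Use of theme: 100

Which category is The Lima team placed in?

Satisfactory

Presentation (51) ≤ Creativity (92), so Creativity stays at 92.
Artistic impression score 75 ≥ 50: minimum met.
Weighted total:
  Craftsmanship 57.5 × 0.34 = 19.55
  Artistic impression 75 × 0.05 = 3.75
  Presentation 51 × 0.11 = 5.61
  Creativity 92 × 0.15 = 13.8
  Difficulty 100 × 0.22 = 22
  Originality 53 × 0.05 = 2.65
  Use of theme 100 × 0.08 = 8
Sum = 75.36
75.36 ≥ 75 → Satisfactory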